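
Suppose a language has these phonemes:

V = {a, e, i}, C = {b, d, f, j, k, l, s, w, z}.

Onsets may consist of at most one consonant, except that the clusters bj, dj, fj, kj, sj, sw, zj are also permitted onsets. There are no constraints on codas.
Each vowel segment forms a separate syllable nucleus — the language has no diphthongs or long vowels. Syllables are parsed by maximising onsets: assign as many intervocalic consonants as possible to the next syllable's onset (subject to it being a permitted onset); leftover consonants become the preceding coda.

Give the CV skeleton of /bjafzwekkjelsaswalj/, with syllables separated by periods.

CCVCC.CVC.CCVC.CV.CCVCC

The vowels are a, e, e, a, a — 5 nuclei, so 5 syllables.
σ1/σ2 boundary: /fzw/ — longest licit onset from the right is /w/, leaving /fz/ as coda.
σ2/σ3 boundary: /kkj/; trying suffixes from longest down, /kj/ is the first permitted one, so coda /k/ | onset /kj/.
σ3/σ4 boundary: cluster /ls/ — the longest permitted-onset suffix is /s/; onset = /s/, preceding coda = /l/.
σ4/σ5 boundary: /sw/ is a licit onset in full, so it all attaches to the next syllable.
Syllabification: bjafz.wek.kjel.sa.swalj.
Mapping each syllable to C/V: /bjafz/ → CCVCC, /wek/ → CVC, /kjel/ → CCVC, /sa/ → CV, /swalj/ → CCVCC.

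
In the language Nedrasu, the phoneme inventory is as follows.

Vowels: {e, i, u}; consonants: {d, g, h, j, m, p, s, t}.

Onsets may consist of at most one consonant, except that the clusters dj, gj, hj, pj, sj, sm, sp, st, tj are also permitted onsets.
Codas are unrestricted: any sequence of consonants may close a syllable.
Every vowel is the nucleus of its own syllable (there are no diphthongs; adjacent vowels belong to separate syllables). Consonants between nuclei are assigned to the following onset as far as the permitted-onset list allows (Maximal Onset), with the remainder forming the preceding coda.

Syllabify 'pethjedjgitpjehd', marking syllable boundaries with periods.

Vowels present: e, e, i, e; each is a nucleus, giving 4 syllables.
/e…e/ gap (V1→V2): /thj/; trying suffixes from longest down, /hj/ is the first permitted one, so coda /t/ | onset /hj/.
/e…i/ gap (V2→V3): cluster /djg/ — the longest permitted-onset suffix is /g/; onset = /g/, preceding coda = /dj/.
/i…e/ gap (V3→V4): cluster /tpj/ — the longest permitted-onset suffix is /pj/; onset = /pj/, preceding coda = /t/.

pet.hjedj.git.pjehd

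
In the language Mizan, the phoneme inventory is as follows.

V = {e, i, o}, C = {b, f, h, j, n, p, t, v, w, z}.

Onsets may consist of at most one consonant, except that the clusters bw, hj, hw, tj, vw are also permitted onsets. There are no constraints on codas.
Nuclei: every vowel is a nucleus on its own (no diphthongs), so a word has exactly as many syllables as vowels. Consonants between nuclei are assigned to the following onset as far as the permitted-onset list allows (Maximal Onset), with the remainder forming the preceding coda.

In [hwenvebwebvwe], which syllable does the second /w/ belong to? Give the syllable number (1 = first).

Vowels present: e, e, e, e; each is a nucleus, giving 4 syllables.
Between /e/ (V1) and /e/ (V2): /nv/ — longest licit onset from the right is /v/, leaving /n/ as coda.
Between /e/ (V2) and /e/ (V3): /bw/ is a licit onset in full, so it all attaches to the next syllable.
Between /e/ (V3) and /e/ (V4): /bvw/ splits as /b/ + /vw/ (/vw/ is the longest suffix that is a licit onset).
Result: hwen.ve.bweb.vwe.
The second /w/ is in the onset of syllable 3 (/bweb/).

3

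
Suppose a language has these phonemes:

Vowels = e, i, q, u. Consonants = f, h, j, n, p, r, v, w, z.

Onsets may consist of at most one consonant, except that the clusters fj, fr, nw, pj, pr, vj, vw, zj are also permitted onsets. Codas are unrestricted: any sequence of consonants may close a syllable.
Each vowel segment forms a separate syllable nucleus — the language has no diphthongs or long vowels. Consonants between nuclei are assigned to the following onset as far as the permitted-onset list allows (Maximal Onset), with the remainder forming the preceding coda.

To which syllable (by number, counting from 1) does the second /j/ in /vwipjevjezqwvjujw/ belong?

3

The vowels are i, e, e, q, u — 5 nuclei, so 5 syllables.
/i…e/ gap (V1→V2): cluster /pj/ — /pj/ is itself a permitted onset, so the whole cluster goes right; preceding coda = ∅.
/e…e/ gap (V2→V3): /vj/ is a licit onset in full, so it all attaches to the next syllable.
/e…q/ gap (V3→V4): just /z/ — single C goes to the following onset.
/q…u/ gap (V4→V5): /wvj/ — longest licit onset from the right is /vj/, leaving /w/ as coda.
Putting it together: vwi.pje.vje.zqw.vjujw.
The second /j/ is in the onset of syllable 3 (/vje/).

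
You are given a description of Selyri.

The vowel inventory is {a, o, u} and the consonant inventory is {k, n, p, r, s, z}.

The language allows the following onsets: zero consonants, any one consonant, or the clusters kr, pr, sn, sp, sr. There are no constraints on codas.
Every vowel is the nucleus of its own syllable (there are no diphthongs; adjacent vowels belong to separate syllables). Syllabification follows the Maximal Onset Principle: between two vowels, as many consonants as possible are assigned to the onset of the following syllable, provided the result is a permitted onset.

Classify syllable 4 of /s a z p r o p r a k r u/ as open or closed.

Nuclei (vowels): a, o, a, u → 4 syllables.
/a…o/ gap (V1→V2): /zpr/ — longest licit onset from the right is /pr/, leaving /z/ as coda.
/o…a/ gap (V2→V3): /pr/ is a licit onset in full, so it all attaches to the next syllable.
/a…u/ gap (V3→V4): cluster /kr/ — /kr/ is itself a permitted onset, so the whole cluster goes right; preceding coda = ∅.
So the parse is saz.pro.pra.kru.
Syllable 4 is /kru/; it ends in its nucleus with no coda, so it is open.

open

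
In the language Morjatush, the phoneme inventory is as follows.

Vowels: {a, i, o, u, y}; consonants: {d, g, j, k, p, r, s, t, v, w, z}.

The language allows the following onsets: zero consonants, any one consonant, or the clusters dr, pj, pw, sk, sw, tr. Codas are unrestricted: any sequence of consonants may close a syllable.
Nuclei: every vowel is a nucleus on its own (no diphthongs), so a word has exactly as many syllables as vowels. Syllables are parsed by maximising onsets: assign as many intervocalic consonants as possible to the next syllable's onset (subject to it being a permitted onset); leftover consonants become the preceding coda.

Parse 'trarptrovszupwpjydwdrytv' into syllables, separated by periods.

Vowels present: a, o, u, y, y; each is a nucleus, giving 5 syllables.
/a…o/ gap (V1→V2): /rptr/ — longest licit onset from the right is /tr/, leaving /rp/ as coda.
/o…u/ gap (V2→V3): /vsz/ — longest licit onset from the right is /z/, leaving /vs/ as coda.
/u…y/ gap (V3→V4): /pwpj/ splits as /pw/ + /pj/ (/pj/ is the longest suffix that is a licit onset).
/y…y/ gap (V4→V5): /dwdr/ — longest licit onset from the right is /dr/, leaving /dw/ as coda.

trarp.trovs.zupw.pjydw.drytv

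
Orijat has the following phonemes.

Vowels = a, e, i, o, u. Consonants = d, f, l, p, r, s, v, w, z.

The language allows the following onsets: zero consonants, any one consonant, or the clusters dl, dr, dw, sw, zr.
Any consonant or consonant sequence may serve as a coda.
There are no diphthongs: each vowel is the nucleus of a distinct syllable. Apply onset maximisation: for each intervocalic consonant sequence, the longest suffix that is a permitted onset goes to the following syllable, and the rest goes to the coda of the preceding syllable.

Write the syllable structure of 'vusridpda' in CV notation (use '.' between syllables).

Vowels present: u, i, a; each is a nucleus, giving 3 syllables.
V1 /u/ – V2 /i/: cluster /sr/ — the longest permitted-onset suffix is /r/; onset = /r/, preceding coda = /s/.
V2 /i/ – V3 /a/: /dpd/ — longest licit onset from the right is /d/, leaving /dp/ as coda.
So the parse is vus.ridp.da.
Mapping each syllable to C/V: /vus/ → CVC, /ridp/ → CVCC, /da/ → CV.

CVC.CVCC.CV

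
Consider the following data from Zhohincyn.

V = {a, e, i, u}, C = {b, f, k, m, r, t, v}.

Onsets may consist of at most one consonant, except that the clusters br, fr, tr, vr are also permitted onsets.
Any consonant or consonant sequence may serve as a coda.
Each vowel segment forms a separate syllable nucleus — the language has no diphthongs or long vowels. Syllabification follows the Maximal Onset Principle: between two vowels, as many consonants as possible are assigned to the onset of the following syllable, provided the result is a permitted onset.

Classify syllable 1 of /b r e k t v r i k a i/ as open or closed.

closed

The vowels are e, i, a, i — 4 nuclei, so 4 syllables.
Between /e/ (V1) and /i/ (V2): /ktvr/ — longest licit onset from the right is /vr/, leaving /kt/ as coda.
Between /i/ (V2) and /a/ (V3): /k/ is a single consonant, so it becomes the next onset.
Between /a/ (V3) and /i/ (V4): nothing intervenes; syllable break is V.V.
Result: brekt.vri.ka.i.
Syllable 1 is /brekt/ with coda /kt/, so it is closed.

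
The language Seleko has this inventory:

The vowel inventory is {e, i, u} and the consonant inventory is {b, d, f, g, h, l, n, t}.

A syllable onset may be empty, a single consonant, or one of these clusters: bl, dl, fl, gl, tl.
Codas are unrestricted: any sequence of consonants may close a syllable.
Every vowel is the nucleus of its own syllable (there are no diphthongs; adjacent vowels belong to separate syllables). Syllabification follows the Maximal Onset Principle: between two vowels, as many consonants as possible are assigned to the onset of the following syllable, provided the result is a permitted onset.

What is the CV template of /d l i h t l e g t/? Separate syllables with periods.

CCVC.CCVCC

Nuclei (vowels): i, e → 2 syllables.
/i…e/ gap (V1→V2): /htl/; trying suffixes from longest down, /tl/ is the first permitted one, so coda /h/ | onset /tl/.
Putting it together: dlih.tlegt.
Mapping each syllable to C/V: /dlih/ → CCVC, /tlegt/ → CCVCC.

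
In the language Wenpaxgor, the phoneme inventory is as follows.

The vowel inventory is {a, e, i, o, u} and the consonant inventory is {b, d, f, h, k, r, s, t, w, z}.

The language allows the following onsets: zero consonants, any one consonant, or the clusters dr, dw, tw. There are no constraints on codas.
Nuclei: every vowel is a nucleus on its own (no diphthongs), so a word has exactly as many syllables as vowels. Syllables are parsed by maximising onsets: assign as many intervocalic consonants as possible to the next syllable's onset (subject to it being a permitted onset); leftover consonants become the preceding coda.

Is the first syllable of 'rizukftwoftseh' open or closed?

Nuclei (vowels): i, u, o, e → 4 syllables.
/i…u/ gap (V1→V2): /z/ is a single consonant, so it becomes the next onset.
/u…o/ gap (V2→V3): /kftw/ — longest licit onset from the right is /tw/, leaving /kf/ as coda.
/o…e/ gap (V3→V4): /fts/ — longest licit onset from the right is /s/, leaving /ft/ as coda.
Putting it together: ri.zukf.twoft.seh.
Syllable 1 is /ri/; it ends in its nucleus with no coda, so it is open.

open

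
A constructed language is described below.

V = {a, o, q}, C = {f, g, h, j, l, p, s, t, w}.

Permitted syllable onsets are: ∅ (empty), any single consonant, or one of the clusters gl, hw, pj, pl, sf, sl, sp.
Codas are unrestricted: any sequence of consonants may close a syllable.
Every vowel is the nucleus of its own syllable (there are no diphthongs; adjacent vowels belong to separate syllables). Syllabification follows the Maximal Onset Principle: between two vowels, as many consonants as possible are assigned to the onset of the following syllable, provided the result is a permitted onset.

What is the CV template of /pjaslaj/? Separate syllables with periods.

The vowels are a, a — 2 nuclei, so 2 syllables.
/a…a/ gap (V1→V2): cluster /sl/ — /sl/ is itself a permitted onset, so the whole cluster goes right; preceding coda = ∅.
Putting it together: pja.slaj.
Mapping each syllable to C/V: /pja/ → CCV, /slaj/ → CCVC.

CCV.CCVC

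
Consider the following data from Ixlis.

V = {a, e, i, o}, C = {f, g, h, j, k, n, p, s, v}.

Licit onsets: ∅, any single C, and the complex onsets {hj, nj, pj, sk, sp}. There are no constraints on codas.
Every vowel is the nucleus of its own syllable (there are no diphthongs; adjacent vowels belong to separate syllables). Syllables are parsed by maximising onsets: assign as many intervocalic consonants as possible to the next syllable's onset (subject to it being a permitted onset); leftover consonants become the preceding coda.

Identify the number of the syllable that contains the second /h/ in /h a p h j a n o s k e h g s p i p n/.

2

Vowels present: a, a, o, e, i; each is a nucleus, giving 5 syllables.
/a…a/ gap (V1→V2): /phj/; trying suffixes from longest down, /hj/ is the first permitted one, so coda /p/ | onset /hj/.
/a…o/ gap (V2→V3): just /n/ — single C goes to the following onset.
/o…e/ gap (V3→V4): /sk/ — entire cluster is a permitted onset → onset /sk/, coda ∅.
/e…i/ gap (V4→V5): cluster /hgsp/ — the longest permitted-onset suffix is /sp/; onset = /sp/, preceding coda = /hg/.
So the parse is hap.hja.no.skehg.spipn.
The second /h/ is in the onset of syllable 2 (/hja/).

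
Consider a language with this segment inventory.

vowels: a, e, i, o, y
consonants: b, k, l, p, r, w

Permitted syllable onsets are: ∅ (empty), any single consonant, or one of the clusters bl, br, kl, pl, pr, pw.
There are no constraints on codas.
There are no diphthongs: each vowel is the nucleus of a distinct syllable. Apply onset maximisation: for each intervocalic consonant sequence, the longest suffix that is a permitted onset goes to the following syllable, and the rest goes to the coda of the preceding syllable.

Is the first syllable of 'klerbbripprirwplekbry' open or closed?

closed

Vowels present: e, i, i, e, y; each is a nucleus, giving 5 syllables.
σ1/σ2 boundary: /rbbr/ splits as /rb/ + /br/ (/br/ is the longest suffix that is a licit onset).
σ2/σ3 boundary: /ppr/; trying suffixes from longest down, /pr/ is the first permitted one, so coda /p/ | onset /pr/.
σ3/σ4 boundary: /rwpl/; trying suffixes from longest down, /pl/ is the first permitted one, so coda /rw/ | onset /pl/.
σ4/σ5 boundary: /kbr/ splits as /k/ + /br/ (/br/ is the longest suffix that is a licit onset).
Putting it together: klerb.brip.prirw.plek.bry.
Syllable 1 is /klerb/ with coda /rb/, so it is closed.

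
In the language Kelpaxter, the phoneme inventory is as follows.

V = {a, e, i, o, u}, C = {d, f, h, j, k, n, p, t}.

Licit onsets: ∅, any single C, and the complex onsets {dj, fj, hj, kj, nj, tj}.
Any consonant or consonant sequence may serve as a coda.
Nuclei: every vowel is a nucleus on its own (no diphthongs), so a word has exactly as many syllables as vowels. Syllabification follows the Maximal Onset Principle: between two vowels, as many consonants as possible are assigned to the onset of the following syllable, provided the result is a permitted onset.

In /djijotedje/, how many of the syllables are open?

Vowels present: i, o, e, e; each is a nucleus, giving 4 syllables.
V1 /i/ – V2 /o/: just /j/ — single C goes to the following onset.
V2 /o/ – V3 /e/: /t/ → onset of the next syllable (single consonants are always licit onsets).
V3 /e/ – V4 /e/: /dj/ — entire cluster is a permitted onset → onset /dj/, coda ∅.
Syllabification: dji.jo.te.dje.
Classifying each syllable: /dji/ (open), /jo/ (open), /te/ (open), /dje/ (open).
Open syllables: 4.

4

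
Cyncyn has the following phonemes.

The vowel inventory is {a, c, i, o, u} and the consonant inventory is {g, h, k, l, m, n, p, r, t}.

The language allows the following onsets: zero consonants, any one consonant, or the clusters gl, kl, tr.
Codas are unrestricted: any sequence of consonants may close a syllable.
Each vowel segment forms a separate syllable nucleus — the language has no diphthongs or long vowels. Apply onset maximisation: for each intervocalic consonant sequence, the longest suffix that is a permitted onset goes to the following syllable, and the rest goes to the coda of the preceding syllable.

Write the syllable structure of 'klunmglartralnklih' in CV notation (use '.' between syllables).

CCVCC.CCVC.CCVCC.CCVC

The vowels are u, a, a, i — 4 nuclei, so 4 syllables.
Between /u/ (V1) and /a/ (V2): cluster /nmgl/ — the longest permitted-onset suffix is /gl/; onset = /gl/, preceding coda = /nm/.
Between /a/ (V2) and /a/ (V3): /rtr/ splits as /r/ + /tr/ (/tr/ is the longest suffix that is a licit onset).
Between /a/ (V3) and /i/ (V4): /lnkl/ — longest licit onset from the right is /kl/, leaving /ln/ as coda.
Syllabification: klunm.glar.traln.klih.
Mapping each syllable to C/V: /klunm/ → CCVCC, /glar/ → CCVC, /traln/ → CCVCC, /klih/ → CCVC.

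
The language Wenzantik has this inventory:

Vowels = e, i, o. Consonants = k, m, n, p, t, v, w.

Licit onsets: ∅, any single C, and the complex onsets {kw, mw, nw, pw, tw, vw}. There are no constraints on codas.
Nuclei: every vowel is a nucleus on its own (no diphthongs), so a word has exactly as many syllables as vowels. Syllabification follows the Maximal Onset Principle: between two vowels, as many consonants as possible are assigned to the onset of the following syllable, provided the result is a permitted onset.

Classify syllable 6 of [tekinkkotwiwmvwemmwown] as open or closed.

The vowels are e, i, o, i, e, o — 6 nuclei, so 6 syllables.
Between /e/ (V1) and /i/ (V2): just /k/ — single C goes to the following onset.
Between /i/ (V2) and /o/ (V3): /nkk/; trying suffixes from longest down, /k/ is the first permitted one, so coda /nk/ | onset /k/.
Between /o/ (V3) and /i/ (V4): cluster /tw/ — /tw/ is itself a permitted onset, so the whole cluster goes right; preceding coda = ∅.
Between /i/ (V4) and /e/ (V5): cluster /wmvw/ — the longest permitted-onset suffix is /vw/; onset = /vw/, preceding coda = /wm/.
Between /e/ (V5) and /o/ (V6): /mmw/; trying suffixes from longest down, /mw/ is the first permitted one, so coda /m/ | onset /mw/.
So the parse is te.kink.ko.twiwm.vwem.mwown.
Syllable 6 is /mwown/ with coda /wn/, so it is closed.

closed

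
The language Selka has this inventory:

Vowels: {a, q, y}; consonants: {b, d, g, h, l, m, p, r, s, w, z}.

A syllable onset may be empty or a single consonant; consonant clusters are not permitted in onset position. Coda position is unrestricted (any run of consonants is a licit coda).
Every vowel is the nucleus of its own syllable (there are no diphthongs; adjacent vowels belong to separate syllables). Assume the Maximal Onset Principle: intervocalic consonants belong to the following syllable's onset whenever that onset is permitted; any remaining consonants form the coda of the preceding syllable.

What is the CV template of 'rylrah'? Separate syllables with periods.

CVC.CVC

Vowels present: y, a; each is a nucleus, giving 2 syllables.
/y…a/ gap (V1→V2): /lr/; trying suffixes from longest down, /r/ is the first permitted one, so coda /l/ | onset /r/.
Syllabification: ryl.rah.
Mapping each syllable to C/V: /ryl/ → CVC, /rah/ → CVC.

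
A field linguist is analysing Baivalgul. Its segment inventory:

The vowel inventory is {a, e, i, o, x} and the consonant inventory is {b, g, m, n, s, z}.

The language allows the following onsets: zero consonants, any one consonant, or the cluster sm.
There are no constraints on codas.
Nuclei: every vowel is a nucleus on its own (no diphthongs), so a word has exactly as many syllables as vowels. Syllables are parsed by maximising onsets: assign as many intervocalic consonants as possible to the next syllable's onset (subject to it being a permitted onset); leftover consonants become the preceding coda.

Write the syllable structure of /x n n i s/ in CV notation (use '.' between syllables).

VC.CVC

Vowels present: x, i; each is a nucleus, giving 2 syllables.
V1 /x/ – V2 /i/: /nn/ — longest licit onset from the right is /n/, leaving /n/ as coda.
So the parse is xn.nis.
Mapping each syllable to C/V: /xn/ → VC, /nis/ → CVC.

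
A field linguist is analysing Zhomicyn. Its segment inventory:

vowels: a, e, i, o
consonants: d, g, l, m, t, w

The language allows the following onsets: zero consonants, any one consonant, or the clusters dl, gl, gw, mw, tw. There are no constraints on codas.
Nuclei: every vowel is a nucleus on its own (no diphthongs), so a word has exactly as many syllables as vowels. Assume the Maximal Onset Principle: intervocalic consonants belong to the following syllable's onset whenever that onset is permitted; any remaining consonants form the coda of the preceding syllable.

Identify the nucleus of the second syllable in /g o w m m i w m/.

Vowels present: o, i; each is a nucleus, giving 2 syllables.
The second nucleus (vowel 2 from the left) is /i/.

i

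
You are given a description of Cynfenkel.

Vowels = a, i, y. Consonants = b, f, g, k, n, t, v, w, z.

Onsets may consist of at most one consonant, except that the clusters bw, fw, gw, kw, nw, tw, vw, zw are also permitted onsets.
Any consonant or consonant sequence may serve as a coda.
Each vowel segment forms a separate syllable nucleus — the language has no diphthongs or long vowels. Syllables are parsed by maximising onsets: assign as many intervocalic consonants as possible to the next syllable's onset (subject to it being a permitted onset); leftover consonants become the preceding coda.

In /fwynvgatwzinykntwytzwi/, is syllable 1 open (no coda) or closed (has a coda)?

closed

Vowels present: y, a, i, y, y, i; each is a nucleus, giving 6 syllables.
Between /y/ (V1) and /a/ (V2): cluster /nvg/ — the longest permitted-onset suffix is /g/; onset = /g/, preceding coda = /nv/.
Between /a/ (V2) and /i/ (V3): /twz/ splits as /tw/ + /z/ (/z/ is the longest suffix that is a licit onset).
Between /i/ (V3) and /y/ (V4): /n/ → onset of the next syllable (single consonants are always licit onsets).
Between /y/ (V4) and /y/ (V5): /kntw/ splits as /kn/ + /tw/ (/tw/ is the longest suffix that is a licit onset).
Between /y/ (V5) and /i/ (V6): cluster /tzw/ — the longest permitted-onset suffix is /zw/; onset = /zw/, preceding coda = /t/.
Putting it together: fwynv.gatw.zi.nykn.twyt.zwi.
Syllable 1 is /fwynv/ with coda /nv/, so it is closed.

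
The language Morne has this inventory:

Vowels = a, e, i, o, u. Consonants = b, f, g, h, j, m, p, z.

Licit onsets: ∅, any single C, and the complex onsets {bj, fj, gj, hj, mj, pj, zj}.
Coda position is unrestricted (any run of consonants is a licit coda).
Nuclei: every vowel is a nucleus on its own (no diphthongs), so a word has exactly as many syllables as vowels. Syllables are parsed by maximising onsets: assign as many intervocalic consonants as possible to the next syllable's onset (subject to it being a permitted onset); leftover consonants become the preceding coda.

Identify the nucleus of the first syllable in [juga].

u

Vowels present: u, a; each is a nucleus, giving 2 syllables.
The first nucleus (vowel 1 from the left) is /u/.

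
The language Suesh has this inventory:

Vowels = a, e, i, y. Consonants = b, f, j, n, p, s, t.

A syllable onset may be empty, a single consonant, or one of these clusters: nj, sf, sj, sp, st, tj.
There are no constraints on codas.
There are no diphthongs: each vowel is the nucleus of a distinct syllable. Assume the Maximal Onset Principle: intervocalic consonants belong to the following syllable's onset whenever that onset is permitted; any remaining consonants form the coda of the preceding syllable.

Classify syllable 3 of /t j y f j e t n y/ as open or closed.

The vowels are y, e, y — 3 nuclei, so 3 syllables.
Between /y/ (V1) and /e/ (V2): /fj/ splits as /f/ + /j/ (/j/ is the longest suffix that is a licit onset).
Between /e/ (V2) and /y/ (V3): cluster /tn/ — the longest permitted-onset suffix is /n/; onset = /n/, preceding coda = /t/.
Result: tjyf.jet.ny.
Syllable 3 is /ny/; it ends in its nucleus with no coda, so it is open.

open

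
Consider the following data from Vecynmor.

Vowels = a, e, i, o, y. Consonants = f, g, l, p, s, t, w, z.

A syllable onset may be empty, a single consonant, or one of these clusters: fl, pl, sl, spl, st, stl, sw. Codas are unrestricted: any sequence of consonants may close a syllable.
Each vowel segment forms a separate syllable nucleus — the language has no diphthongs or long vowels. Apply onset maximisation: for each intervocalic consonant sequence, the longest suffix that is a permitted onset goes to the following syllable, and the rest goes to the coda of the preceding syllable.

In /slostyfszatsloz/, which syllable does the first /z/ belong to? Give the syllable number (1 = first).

3

Nuclei (vowels): o, y, a, o → 4 syllables.
σ1/σ2 boundary: /st/ is a licit onset in full, so it all attaches to the next syllable.
σ2/σ3 boundary: cluster /fsz/ — the longest permitted-onset suffix is /z/; onset = /z/, preceding coda = /fs/.
σ3/σ4 boundary: /tsl/ — longest licit onset from the right is /sl/, leaving /t/ as coda.
Syllabification: slo.styfs.zat.sloz.
The first /z/ is in the onset of syllable 3 (/zat/).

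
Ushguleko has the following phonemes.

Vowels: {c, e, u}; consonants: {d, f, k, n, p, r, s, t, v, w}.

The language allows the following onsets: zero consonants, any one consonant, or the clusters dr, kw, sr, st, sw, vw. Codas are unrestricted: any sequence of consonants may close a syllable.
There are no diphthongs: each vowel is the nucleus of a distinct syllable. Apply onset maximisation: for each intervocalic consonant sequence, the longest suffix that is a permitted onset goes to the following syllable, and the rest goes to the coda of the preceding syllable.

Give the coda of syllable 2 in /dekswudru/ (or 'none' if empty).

Vowels present: e, u, u; each is a nucleus, giving 3 syllables.
V1 /e/ – V2 /u/: cluster /ksw/ — the longest permitted-onset suffix is /sw/; onset = /sw/, preceding coda = /k/.
V2 /u/ – V3 /u/: /dr/ — entire cluster is a permitted onset → onset /dr/, coda ∅.
Result: dek.swu.dru.
Syllable 2 is /swu/: onset /sw/, nucleus /u/, coda ∅.

none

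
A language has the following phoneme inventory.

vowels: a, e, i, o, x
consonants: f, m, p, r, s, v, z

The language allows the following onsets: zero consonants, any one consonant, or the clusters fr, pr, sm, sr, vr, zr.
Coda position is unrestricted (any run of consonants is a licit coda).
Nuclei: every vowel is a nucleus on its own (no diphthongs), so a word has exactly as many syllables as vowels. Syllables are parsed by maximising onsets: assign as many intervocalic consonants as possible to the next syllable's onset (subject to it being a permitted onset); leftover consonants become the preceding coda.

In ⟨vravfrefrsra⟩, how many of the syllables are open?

The vowels are a, e, a — 3 nuclei, so 3 syllables.
σ1/σ2 boundary: /vfr/ — longest licit onset from the right is /fr/, leaving /v/ as coda.
σ2/σ3 boundary: cluster /frsr/ — the longest permitted-onset suffix is /sr/; onset = /sr/, preceding coda = /fr/.
Result: vrav.frefr.sra.
Classifying each syllable: /vrav/ (closed), /frefr/ (closed), /sra/ (open).
Open syllables: 1.

1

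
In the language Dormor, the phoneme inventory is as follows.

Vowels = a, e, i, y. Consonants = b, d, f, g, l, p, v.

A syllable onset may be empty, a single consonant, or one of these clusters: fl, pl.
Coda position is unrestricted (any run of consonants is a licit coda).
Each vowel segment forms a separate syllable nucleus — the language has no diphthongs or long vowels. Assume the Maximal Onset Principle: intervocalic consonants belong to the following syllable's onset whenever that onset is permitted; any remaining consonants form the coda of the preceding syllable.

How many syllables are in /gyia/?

Vowels present: y, i, a; each is a nucleus, giving 3 syllables.

3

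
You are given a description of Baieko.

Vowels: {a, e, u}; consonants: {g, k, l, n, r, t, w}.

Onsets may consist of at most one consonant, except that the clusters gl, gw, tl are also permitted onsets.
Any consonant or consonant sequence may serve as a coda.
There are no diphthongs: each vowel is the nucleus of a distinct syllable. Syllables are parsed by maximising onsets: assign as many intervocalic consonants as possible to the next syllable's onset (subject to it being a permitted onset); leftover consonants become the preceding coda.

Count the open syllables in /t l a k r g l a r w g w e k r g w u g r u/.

1

The vowels are a, a, e, u, u — 5 nuclei, so 5 syllables.
Between /a/ (V1) and /a/ (V2): /krgl/; trying suffixes from longest down, /gl/ is the first permitted one, so coda /kr/ | onset /gl/.
Between /a/ (V2) and /e/ (V3): cluster /rwgw/ — the longest permitted-onset suffix is /gw/; onset = /gw/, preceding coda = /rw/.
Between /e/ (V3) and /u/ (V4): /krgw/ splits as /kr/ + /gw/ (/gw/ is the longest suffix that is a licit onset).
Between /u/ (V4) and /u/ (V5): /gr/; trying suffixes from longest down, /r/ is the first permitted one, so coda /g/ | onset /r/.
Putting it together: tlakr.glarw.gwekr.gwug.ru.
Classifying each syllable: /tlakr/ (closed), /glarw/ (closed), /gwekr/ (closed), /gwug/ (closed), /ru/ (open).
Open syllables: 1.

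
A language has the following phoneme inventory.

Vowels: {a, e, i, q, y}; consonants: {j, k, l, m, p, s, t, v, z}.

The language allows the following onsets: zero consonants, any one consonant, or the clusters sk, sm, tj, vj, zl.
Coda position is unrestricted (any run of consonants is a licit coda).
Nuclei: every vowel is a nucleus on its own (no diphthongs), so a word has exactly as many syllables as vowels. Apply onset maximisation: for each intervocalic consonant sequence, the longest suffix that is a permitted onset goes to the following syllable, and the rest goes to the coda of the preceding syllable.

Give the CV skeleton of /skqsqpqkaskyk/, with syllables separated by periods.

CCV.CV.CV.CV.CCVC

Nuclei (vowels): q, q, q, a, y → 5 syllables.
σ1/σ2 boundary: just /s/ — single C goes to the following onset.
σ2/σ3 boundary: /p/ → onset of the next syllable (single consonants are always licit onsets).
σ3/σ4 boundary: just /k/ — single C goes to the following onset.
σ4/σ5 boundary: /sk/ is a licit onset in full, so it all attaches to the next syllable.
Result: skq.sq.pq.ka.skyk.
Mapping each syllable to C/V: /skq/ → CCV, /sq/ → CV, /pq/ → CV, /ka/ → CV, /skyk/ → CCVC.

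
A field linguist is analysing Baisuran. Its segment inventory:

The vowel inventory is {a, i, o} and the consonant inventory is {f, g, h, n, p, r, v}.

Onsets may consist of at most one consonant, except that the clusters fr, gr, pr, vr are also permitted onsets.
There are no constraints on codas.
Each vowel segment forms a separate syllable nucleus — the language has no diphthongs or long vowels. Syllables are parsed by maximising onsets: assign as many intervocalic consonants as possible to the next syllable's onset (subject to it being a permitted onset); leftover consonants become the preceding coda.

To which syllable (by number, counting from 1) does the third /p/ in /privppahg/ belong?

Nuclei (vowels): i, a → 2 syllables.
σ1/σ2 boundary: /vpp/; trying suffixes from longest down, /p/ is the first permitted one, so coda /vp/ | onset /p/.
Putting it together: privp.pahg.
The third /p/ is in the onset of syllable 2 (/pahg/).

2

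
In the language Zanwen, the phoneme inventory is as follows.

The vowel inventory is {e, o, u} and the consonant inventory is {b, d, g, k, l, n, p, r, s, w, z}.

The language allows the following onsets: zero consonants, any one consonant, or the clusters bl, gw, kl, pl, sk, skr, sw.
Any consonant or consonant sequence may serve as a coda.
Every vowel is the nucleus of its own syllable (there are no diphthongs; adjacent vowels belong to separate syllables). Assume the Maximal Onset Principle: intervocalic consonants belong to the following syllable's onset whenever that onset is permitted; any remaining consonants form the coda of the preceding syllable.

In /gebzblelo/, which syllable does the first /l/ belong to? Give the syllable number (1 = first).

2

The vowels are e, e, o — 3 nuclei, so 3 syllables.
Between /e/ (V1) and /e/ (V2): /bzbl/; trying suffixes from longest down, /bl/ is the first permitted one, so coda /bz/ | onset /bl/.
Between /e/ (V2) and /o/ (V3): just /l/ — single C goes to the following onset.
Putting it together: gebz.ble.lo.
The first /l/ is in the onset of syllable 2 (/ble/).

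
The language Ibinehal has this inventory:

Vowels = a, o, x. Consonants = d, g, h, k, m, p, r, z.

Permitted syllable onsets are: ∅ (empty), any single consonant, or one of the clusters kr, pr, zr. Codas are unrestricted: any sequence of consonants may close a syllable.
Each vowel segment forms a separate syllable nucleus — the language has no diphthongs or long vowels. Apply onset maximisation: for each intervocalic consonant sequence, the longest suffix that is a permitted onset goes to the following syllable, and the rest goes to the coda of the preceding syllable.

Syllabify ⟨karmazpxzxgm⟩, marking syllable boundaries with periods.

kar.maz.px.zxgm

Vowels present: a, a, x, x; each is a nucleus, giving 4 syllables.
V1 /a/ – V2 /a/: /rm/ — longest licit onset from the right is /m/, leaving /r/ as coda.
V2 /a/ – V3 /x/: /zp/ — longest licit onset from the right is /p/, leaving /z/ as coda.
V3 /x/ – V4 /x/: just /z/ — single C goes to the following onset.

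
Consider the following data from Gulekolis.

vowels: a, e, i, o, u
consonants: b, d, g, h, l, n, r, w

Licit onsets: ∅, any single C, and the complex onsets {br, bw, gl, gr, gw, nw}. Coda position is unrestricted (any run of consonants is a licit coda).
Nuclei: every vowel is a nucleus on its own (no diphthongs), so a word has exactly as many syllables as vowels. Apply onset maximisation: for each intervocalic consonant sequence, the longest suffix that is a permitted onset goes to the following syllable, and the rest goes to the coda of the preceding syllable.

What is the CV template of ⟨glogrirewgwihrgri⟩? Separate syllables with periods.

Nuclei (vowels): o, i, e, i, i → 5 syllables.
V1 /o/ – V2 /i/: cluster /gr/ — /gr/ is itself a permitted onset, so the whole cluster goes right; preceding coda = ∅.
V2 /i/ – V3 /e/: /r/ → onset of the next syllable (single consonants are always licit onsets).
V3 /e/ – V4 /i/: /wgw/; trying suffixes from longest down, /gw/ is the first permitted one, so coda /w/ | onset /gw/.
V4 /i/ – V5 /i/: cluster /hrgr/ — the longest permitted-onset suffix is /gr/; onset = /gr/, preceding coda = /hr/.
Syllabification: glo.gri.rew.gwihr.gri.
Mapping each syllable to C/V: /glo/ → CCV, /gri/ → CCV, /rew/ → CVC, /gwihr/ → CCVCC, /gri/ → CCV.

CCV.CCV.CVC.CCVCC.CCV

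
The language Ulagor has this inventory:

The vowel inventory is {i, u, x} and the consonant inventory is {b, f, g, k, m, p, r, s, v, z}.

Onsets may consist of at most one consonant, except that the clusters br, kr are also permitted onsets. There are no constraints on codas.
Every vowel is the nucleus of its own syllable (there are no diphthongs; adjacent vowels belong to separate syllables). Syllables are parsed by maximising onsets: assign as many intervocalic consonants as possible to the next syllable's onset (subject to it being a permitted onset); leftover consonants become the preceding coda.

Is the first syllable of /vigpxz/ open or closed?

closed

Vowels present: i, x; each is a nucleus, giving 2 syllables.
σ1/σ2 boundary: /gp/ splits as /g/ + /p/ (/p/ is the longest suffix that is a licit onset).
Syllabification: vig.pxz.
Syllable 1 is /vig/ with coda /g/, so it is closed.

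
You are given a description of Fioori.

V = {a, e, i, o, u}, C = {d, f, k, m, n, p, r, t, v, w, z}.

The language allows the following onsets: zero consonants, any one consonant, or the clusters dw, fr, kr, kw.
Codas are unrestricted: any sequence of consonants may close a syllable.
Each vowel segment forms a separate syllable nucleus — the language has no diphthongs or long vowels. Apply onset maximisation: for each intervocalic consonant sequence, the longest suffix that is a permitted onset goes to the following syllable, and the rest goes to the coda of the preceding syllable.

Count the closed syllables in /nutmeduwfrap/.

Vowels present: u, e, u, a; each is a nucleus, giving 4 syllables.
σ1/σ2 boundary: /tm/; trying suffixes from longest down, /m/ is the first permitted one, so coda /t/ | onset /m/.
σ2/σ3 boundary: just /d/ — single C goes to the following onset.
σ3/σ4 boundary: cluster /wfr/ — the longest permitted-onset suffix is /fr/; onset = /fr/, preceding coda = /w/.
So the parse is nut.me.duw.frap.
Classifying each syllable: /nut/ (closed), /me/ (open), /duw/ (closed), /frap/ (closed).
Closed syllables: 3.

3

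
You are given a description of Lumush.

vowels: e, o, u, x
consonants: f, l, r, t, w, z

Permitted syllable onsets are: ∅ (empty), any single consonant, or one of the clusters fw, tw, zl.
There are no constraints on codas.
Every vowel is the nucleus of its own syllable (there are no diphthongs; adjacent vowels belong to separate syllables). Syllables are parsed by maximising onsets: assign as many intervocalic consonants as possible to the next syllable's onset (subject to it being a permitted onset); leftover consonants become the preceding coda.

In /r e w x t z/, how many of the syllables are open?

The vowels are e, x — 2 nuclei, so 2 syllables.
/e…x/ gap (V1→V2): just /w/ — single C goes to the following onset.
So the parse is re.wxtz.
Classifying each syllable: /re/ (open), /wxtz/ (closed).
Open syllables: 1.

1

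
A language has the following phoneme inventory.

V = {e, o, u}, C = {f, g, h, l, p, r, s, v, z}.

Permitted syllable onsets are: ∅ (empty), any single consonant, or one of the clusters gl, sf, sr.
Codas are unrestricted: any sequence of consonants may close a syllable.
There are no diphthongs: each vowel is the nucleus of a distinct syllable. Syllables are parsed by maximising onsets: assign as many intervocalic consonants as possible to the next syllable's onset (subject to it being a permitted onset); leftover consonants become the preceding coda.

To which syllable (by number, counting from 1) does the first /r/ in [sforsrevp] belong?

1

The vowels are o, e — 2 nuclei, so 2 syllables.
Between /o/ (V1) and /e/ (V2): /rsr/; trying suffixes from longest down, /sr/ is the first permitted one, so coda /r/ | onset /sr/.
Putting it together: sfor.srevp.
The first /r/ is in the coda of syllable 1 (/sfor/).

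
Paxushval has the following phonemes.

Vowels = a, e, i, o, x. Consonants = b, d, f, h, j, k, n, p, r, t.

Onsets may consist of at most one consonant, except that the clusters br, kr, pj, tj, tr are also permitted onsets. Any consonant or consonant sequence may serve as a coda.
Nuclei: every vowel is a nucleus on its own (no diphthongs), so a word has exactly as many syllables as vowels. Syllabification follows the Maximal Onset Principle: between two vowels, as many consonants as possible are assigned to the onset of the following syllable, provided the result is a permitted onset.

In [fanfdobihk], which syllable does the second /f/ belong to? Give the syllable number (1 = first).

Nuclei (vowels): a, o, i → 3 syllables.
σ1/σ2 boundary: cluster /nfd/ — the longest permitted-onset suffix is /d/; onset = /d/, preceding coda = /nf/.
σ2/σ3 boundary: /b/ → onset of the next syllable (single consonants are always licit onsets).
Syllabification: fanf.do.bihk.
The second /f/ is in the coda of syllable 1 (/fanf/).

1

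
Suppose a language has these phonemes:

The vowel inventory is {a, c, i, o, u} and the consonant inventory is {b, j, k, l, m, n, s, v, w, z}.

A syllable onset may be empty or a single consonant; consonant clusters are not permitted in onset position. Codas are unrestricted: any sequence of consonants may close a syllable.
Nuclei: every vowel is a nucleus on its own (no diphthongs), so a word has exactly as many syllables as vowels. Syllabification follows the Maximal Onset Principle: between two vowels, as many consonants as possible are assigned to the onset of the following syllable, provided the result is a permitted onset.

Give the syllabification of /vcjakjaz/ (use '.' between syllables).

The vowels are c, a, a — 3 nuclei, so 3 syllables.
/c…a/ gap (V1→V2): /j/ → onset of the next syllable (single consonants are always licit onsets).
/a…a/ gap (V2→V3): cluster /kj/ — the longest permitted-onset suffix is /j/; onset = /j/, preceding coda = /k/.

vc.jak.jaz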